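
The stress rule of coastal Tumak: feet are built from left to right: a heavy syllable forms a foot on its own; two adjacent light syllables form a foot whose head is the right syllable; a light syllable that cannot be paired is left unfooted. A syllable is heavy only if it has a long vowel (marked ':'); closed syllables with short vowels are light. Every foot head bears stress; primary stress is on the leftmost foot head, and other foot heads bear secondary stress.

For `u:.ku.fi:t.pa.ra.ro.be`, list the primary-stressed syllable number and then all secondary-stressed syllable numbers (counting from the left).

Weights: 1 u: H, 2 ku L, 3 fi:t H, 4 pa L, 5 ra L, 6 ro L, 7 be L.
Parse left to right (heavy = foot alone; LL = one foot; stranded L unfooted): (ˈu:) ku (ˈfi:t) (pa.ˈra) (ro.ˈbe).
Foot heads: 1, 3, 5, 7.
Primary stress on the leftmost head = syllable 1.
Secondary stress on 3, 5, 7: ˈu:.ku.ˌfi:t.pa.ˌra.ro.ˌbe.

primary 1, secondary 3, 5, 7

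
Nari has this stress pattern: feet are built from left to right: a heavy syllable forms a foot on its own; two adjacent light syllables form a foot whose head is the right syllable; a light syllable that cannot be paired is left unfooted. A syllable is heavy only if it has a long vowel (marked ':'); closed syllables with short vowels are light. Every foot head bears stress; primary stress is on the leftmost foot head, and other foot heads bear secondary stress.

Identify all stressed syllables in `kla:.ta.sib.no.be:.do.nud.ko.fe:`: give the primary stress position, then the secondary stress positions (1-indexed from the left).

primary 1, secondary 3, 5, 7, 9

Weights: 1 kla: H, 2 ta L, 3 sib L, 4 no L, 5 be: H, 6 do L, 7 nud L, 8 ko L, 9 fe: H.
Parse left to right (heavy = foot alone; LL = one foot; stranded L unfooted): (ˈkla:) (ta.ˈsib) no (ˈbe:) (do.ˈnud) ko (ˈfe:).
Foot heads: 1, 3, 5, 7, 9.
Primary stress on the leftmost head = syllable 1.
Secondary stress on 3, 5, 7, 9: ˈkla:.ta.ˌsib.no.ˌbe:.do.ˌnud.ko.ˌfe:.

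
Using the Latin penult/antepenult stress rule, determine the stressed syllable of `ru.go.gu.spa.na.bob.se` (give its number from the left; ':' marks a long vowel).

6

Classical Latin: stress the penult if heavy (long vowel or closed), else the antepenult.
Weights: 5 na L, 6 bob H, 7 se L.
The penult (syllable 6, bob) is heavy, so it takes stress.
Stress on syllable 6: ru.go.gu.spa.na.ˈbob.se.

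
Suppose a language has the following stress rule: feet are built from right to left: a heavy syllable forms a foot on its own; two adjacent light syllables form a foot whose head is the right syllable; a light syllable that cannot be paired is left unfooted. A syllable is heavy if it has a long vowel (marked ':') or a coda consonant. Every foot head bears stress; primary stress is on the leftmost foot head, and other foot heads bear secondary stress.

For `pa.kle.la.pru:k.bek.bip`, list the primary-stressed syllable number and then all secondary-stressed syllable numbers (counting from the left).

primary 3, secondary 4, 5, 6

Weights: 1 pa L, 2 kle L, 3 la L, 4 pru:k H, 5 bek H, 6 bip H.
Parse right to left (heavy = foot alone; LL = one foot; stranded L unfooted): pa (kle.ˈla) (ˈpru:k) (ˈbek) (ˈbip).
Foot heads: 3, 4, 5, 6.
Primary stress on the leftmost head = syllable 3.
Secondary stress on 4, 5, 6: pa.kle.ˈla.ˌpru:k.ˌbek.ˌbip.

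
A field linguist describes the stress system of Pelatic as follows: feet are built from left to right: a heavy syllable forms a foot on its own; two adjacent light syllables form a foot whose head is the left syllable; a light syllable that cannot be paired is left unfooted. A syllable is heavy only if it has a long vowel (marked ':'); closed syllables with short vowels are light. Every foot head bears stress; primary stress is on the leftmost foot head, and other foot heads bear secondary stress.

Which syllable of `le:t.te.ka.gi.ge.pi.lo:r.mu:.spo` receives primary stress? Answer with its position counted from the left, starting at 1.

Weights: 1 le:t H, 2 te L, 3 ka L, 4 gi L, 5 ge L, 6 pi L, 7 lo:r H, 8 mu: H, 9 spo L.
Parse left to right (heavy = foot alone; LL = one foot; stranded L unfooted): (ˈle:t) (ˈte.ka) (ˈgi.ge) pi (ˈlo:r) (ˈmu:) spo.
Foot heads: 1, 2, 4, 7, 8.
Primary stress on the leftmost head = syllable 1.
Primary stress: syllable 1 → ˈle:t.te.ka.gi.ge.pi.lo:r.mu:.spo.

1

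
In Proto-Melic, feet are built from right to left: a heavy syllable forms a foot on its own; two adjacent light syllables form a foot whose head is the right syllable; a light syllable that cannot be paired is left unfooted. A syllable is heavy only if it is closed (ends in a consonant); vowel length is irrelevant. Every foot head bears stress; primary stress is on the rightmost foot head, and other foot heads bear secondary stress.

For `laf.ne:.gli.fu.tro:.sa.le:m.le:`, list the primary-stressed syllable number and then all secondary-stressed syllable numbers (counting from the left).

primary 7, secondary 1, 4, 6

Weights: 1 laf H, 2 ne: L, 3 gli L, 4 fu L, 5 tro: L, 6 sa L, 7 le:m H, 8 le: L.
Parse right to left (heavy = foot alone; LL = one foot; stranded L unfooted): (ˈlaf) ne: (gli.ˈfu) (tro:.ˈsa) (ˈle:m) le:.
Foot heads: 1, 4, 6, 7.
Primary stress on the rightmost head = syllable 7.
Secondary stress on 1, 4, 6: ˌlaf.ne:.gli.ˌfu.tro:.ˌsa.ˈle:m.le:.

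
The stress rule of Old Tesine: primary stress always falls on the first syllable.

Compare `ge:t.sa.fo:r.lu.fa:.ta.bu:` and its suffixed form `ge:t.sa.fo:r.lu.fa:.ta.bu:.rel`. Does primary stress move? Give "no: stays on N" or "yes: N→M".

no: stays on 1

Base `ge:t.sa.fo:r.lu.fa:.ta.bu:` (7 syllables):
  The word has 7 syllables; the first syllable is syllable 1 (ge:t).
  → primary stress on syllable 1.
Suffixed `ge:t.sa.fo:r.lu.fa:.ta.bu:.rel` (8 syllables):
  The word has 8 syllables; the first syllable is syllable 1 (ge:t).
  → primary stress on syllable 1.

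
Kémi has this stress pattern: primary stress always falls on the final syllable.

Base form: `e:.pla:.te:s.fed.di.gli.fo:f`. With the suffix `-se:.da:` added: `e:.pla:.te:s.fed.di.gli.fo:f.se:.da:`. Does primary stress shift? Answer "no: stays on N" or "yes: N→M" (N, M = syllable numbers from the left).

yes: 7→9

Base `e:.pla:.te:s.fed.di.gli.fo:f` (7 syllables):
  The word has 7 syllables; the final syllable is syllable 7 (fo:f).
  → primary stress on syllable 7.
Suffixed `e:.pla:.te:s.fed.di.gli.fo:f.se:.da:` (9 syllables):
  The word has 9 syllables; the final syllable is syllable 9 (da:).
  → primary stress on syllable 9.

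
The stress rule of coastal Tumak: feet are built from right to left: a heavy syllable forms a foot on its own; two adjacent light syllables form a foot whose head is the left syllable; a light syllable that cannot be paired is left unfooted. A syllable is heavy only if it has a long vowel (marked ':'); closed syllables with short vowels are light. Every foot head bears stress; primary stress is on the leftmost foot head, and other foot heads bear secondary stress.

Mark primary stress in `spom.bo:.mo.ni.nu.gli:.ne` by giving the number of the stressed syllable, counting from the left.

Weights: 1 spom L, 2 bo: H, 3 mo L, 4 ni L, 5 nu L, 6 gli: H, 7 ne L.
Parse right to left (heavy = foot alone; LL = one foot; stranded L unfooted): spom (ˈbo:) mo (ˈni.nu) (ˈgli:) ne.
Foot heads: 2, 4, 6.
Primary stress on the leftmost head = syllable 2.
Primary stress: syllable 2 → spom.ˈbo:.mo.ni.nu.gli:.ne.

2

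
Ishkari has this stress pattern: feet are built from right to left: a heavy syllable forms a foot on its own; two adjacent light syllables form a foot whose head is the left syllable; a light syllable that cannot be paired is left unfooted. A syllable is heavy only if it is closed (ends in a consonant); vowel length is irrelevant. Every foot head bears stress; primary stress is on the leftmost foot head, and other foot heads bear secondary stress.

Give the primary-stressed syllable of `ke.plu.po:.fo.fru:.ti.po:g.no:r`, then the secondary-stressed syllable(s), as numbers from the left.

Weights: 1 ke L, 2 plu L, 3 po: L, 4 fo L, 5 fru: L, 6 ti L, 7 po:g H, 8 no:r H.
Parse right to left (heavy = foot alone; LL = one foot; stranded L unfooted): (ˈke.plu) (ˈpo:.fo) (ˈfru:.ti) (ˈpo:g) (ˈno:r).
Foot heads: 1, 3, 5, 7, 8.
Primary stress on the leftmost head = syllable 1.
Secondary stress on 3, 5, 7, 8: ˈke.plu.ˌpo:.fo.ˌfru:.ti.ˌpo:g.ˌno:r.

primary 1, secondary 3, 5, 7, 8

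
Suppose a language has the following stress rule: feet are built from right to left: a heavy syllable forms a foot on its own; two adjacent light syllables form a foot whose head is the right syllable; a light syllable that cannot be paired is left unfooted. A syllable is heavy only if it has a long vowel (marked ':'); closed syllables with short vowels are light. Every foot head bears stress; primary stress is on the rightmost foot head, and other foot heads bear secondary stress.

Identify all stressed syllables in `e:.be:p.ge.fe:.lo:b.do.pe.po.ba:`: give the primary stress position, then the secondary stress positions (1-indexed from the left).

primary 9, secondary 1, 2, 4, 5, 8

Weights: 1 e: H, 2 be:p H, 3 ge L, 4 fe: H, 5 lo:b H, 6 do L, 7 pe L, 8 po L, 9 ba: H.
Parse right to left (heavy = foot alone; LL = one foot; stranded L unfooted): (ˈe:) (ˈbe:p) ge (ˈfe:) (ˈlo:b) do (pe.ˈpo) (ˈba:).
Foot heads: 1, 2, 4, 5, 8, 9.
Primary stress on the rightmost head = syllable 9.
Secondary stress on 1, 2, 4, 5, 8: ˌe:.ˌbe:p.ge.ˌfe:.ˌlo:b.do.pe.ˌpo.ˈba:.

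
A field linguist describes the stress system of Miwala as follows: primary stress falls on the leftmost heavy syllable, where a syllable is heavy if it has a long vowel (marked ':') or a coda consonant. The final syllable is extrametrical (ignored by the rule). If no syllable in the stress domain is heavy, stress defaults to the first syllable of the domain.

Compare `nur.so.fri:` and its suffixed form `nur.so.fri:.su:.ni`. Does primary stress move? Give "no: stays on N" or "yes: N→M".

no: stays on 1

Base `nur.so.fri:` (3 syllables):
  The final syllable (3, fri:) is extrametrical; the stress domain is syllables 1–2.
  Weights: 1 nur H, 2 so L.
  Heavy syllables in the domain: 1. The leftmost is syllable 1 (nur).
  → primary stress on syllable 1.
Suffixed `nur.so.fri:.su:.ni` (5 syllables):
  The final syllable (5, ni) is extrametrical; the stress domain is syllables 1–4.
  Weights: 1 nur H, 2 so L, 3 fri: H, 4 su: H.
  Heavy syllables in the domain: 1, 3, 4. The leftmost is syllable 1 (nur).
  → primary stress on syllable 1.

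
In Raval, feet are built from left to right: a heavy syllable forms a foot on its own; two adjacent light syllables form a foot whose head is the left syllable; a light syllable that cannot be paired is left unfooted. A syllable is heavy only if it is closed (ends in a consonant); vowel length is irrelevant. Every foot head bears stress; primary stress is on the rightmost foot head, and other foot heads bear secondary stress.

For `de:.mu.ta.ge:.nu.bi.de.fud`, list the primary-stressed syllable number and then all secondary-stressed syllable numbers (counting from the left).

primary 8, secondary 1, 3, 5

Weights: 1 de: L, 2 mu L, 3 ta L, 4 ge: L, 5 nu L, 6 bi L, 7 de L, 8 fud H.
Parse left to right (heavy = foot alone; LL = one foot; stranded L unfooted): (ˈde:.mu) (ˈta.ge:) (ˈnu.bi) de (ˈfud).
Foot heads: 1, 3, 5, 8.
Primary stress on the rightmost head = syllable 8.
Secondary stress on 1, 3, 5: ˌde:.mu.ˌta.ge:.ˌnu.bi.de.ˈfud.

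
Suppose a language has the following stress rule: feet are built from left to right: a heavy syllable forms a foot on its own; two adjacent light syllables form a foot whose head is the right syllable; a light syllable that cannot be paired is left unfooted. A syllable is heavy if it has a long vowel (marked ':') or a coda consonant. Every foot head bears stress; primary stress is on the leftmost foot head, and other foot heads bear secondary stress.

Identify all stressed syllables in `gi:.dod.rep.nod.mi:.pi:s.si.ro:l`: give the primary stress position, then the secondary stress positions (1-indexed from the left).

primary 1, secondary 2, 3, 4, 5, 6, 8

Weights: 1 gi: H, 2 dod H, 3 rep H, 4 nod H, 5 mi: H, 6 pi:s H, 7 si L, 8 ro:l H.
Parse left to right (heavy = foot alone; LL = one foot; stranded L unfooted): (ˈgi:) (ˈdod) (ˈrep) (ˈnod) (ˈmi:) (ˈpi:s) si (ˈro:l).
Foot heads: 1, 2, 3, 4, 5, 6, 8.
Primary stress on the leftmost head = syllable 1.
Secondary stress on 2, 3, 4, 5, 6, 8: ˈgi:.ˌdod.ˌrep.ˌnod.ˌmi:.ˌpi:s.si.ˌro:l.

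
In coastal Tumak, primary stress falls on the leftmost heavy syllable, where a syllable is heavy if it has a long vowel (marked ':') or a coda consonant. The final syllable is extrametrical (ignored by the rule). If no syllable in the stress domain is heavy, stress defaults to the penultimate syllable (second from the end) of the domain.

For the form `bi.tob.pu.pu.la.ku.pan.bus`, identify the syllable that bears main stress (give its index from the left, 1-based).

The final syllable (8, bus) is extrametrical; the stress domain is syllables 1–7.
Weights: 1 bi L, 2 tob H, 3 pu L, 4 pu L, 5 la L, 6 ku L, 7 pan H.
Heavy syllables in the domain: 2, 7. The leftmost is syllable 2 (tob).
Primary stress: syllable 2 → bi.ˈtob.pu.pu.la.ku.pan.bus.

2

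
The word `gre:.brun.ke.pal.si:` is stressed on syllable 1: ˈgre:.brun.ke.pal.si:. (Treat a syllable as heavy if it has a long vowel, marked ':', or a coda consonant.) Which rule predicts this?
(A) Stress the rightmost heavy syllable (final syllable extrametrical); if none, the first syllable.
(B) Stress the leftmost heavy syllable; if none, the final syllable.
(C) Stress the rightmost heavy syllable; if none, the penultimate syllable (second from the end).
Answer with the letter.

B

Rule A → syllable 4 (observed: 1).
Rule B → syllable 1 ✓.
Rule C → syllable 5 (observed: 1).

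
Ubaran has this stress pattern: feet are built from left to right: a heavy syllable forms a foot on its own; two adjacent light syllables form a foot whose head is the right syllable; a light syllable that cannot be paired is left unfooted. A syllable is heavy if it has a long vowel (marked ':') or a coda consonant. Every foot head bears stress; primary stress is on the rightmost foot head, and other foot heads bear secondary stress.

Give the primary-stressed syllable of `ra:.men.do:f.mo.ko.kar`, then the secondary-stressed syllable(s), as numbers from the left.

Weights: 1 ra: H, 2 men H, 3 do:f H, 4 mo L, 5 ko L, 6 kar H.
Parse left to right (heavy = foot alone; LL = one foot; stranded L unfooted): (ˈra:) (ˈmen) (ˈdo:f) (mo.ˈko) (ˈkar).
Foot heads: 1, 2, 3, 5, 6.
Primary stress on the rightmost head = syllable 6.
Secondary stress on 1, 2, 3, 5: ˌra:.ˌmen.ˌdo:f.mo.ˌko.ˈkar.

primary 6, secondary 1, 2, 3, 5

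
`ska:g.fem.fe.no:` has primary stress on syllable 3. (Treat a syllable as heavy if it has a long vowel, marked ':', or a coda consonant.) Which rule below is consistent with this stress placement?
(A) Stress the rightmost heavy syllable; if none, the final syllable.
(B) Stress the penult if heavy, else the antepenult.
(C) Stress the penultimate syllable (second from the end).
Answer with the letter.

Rule A → syllable 4 (observed: 3).
Rule B → syllable 2 (observed: 3).
Rule C → syllable 3 ✓.

C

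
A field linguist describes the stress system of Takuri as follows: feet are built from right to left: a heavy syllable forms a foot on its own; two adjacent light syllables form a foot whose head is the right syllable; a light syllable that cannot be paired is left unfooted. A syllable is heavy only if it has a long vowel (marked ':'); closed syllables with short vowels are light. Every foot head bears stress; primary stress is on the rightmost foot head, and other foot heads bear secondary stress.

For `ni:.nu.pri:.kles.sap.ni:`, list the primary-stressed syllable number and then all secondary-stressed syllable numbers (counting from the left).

Weights: 1 ni: H, 2 nu L, 3 pri: H, 4 kles L, 5 sap L, 6 ni: H.
Parse right to left (heavy = foot alone; LL = one foot; stranded L unfooted): (ˈni:) nu (ˈpri:) (kles.ˈsap) (ˈni:).
Foot heads: 1, 3, 5, 6.
Primary stress on the rightmost head = syllable 6.
Secondary stress on 1, 3, 5: ˌni:.nu.ˌpri:.kles.ˌsap.ˈni:.

primary 6, secondary 1, 3, 5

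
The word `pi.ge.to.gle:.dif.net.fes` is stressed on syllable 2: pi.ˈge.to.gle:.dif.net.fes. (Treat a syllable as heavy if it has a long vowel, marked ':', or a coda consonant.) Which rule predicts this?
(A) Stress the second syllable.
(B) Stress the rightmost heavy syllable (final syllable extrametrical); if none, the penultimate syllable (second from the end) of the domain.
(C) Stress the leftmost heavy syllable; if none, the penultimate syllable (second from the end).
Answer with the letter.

A

Rule A → syllable 2 ✓.
Rule B → syllable 6 (observed: 2).
Rule C → syllable 4 (observed: 2).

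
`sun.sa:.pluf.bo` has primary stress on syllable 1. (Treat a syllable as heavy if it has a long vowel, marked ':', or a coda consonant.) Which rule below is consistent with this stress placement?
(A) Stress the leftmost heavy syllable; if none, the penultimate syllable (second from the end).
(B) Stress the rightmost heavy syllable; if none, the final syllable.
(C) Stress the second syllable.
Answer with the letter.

A

Rule A → syllable 1 ✓.
Rule B → syllable 3 (observed: 1).
Rule C → syllable 2 (observed: 1).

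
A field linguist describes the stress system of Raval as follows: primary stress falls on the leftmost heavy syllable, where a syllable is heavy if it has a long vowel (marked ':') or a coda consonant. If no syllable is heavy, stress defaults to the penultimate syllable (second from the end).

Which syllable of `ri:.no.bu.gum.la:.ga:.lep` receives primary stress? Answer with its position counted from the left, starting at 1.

1

Weights: 1 ri: H, 2 no L, 3 bu L, 4 gum H, 5 la: H, 6 ga: H, 7 lep H.
Heavy syllables in the domain: 1, 4, 5, 6, 7. The leftmost is syllable 1 (ri:).
Primary stress: syllable 1 → ˈri:.no.bu.gum.la:.ga:.lep.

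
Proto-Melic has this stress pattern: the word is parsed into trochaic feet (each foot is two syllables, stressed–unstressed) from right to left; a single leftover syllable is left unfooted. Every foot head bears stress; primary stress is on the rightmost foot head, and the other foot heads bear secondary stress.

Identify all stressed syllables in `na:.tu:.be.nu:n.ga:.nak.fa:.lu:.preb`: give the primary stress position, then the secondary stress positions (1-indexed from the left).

Parse right to left into trochaic (ˈσσ) feet: na: (ˈtu:.be) (ˈnu:n.ga:) (ˈnak.fa:) (ˈlu:.preb). Syllable 1 is left unfooted.
Foot heads (stressed positions): 2, 4, 6, 8.
End Rule Rightmost: primary stress on the rightmost head = syllable 8.
Secondary stress on 2, 4, 6: na:.ˌtu:.be.ˌnu:n.ga:.ˌnak.fa:.ˈlu:.preb.

primary 8, secondary 2, 4, 6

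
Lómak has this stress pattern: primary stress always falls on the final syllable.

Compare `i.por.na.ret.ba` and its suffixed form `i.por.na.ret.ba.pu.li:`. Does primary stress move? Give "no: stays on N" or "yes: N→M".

yes: 5→7

Base `i.por.na.ret.ba` (5 syllables):
  The word has 5 syllables; the final syllable is syllable 5 (ba).
  → primary stress on syllable 5.
Suffixed `i.por.na.ret.ba.pu.li:` (7 syllables):
  The word has 7 syllables; the final syllable is syllable 7 (li:).
  → primary stress on syllable 7.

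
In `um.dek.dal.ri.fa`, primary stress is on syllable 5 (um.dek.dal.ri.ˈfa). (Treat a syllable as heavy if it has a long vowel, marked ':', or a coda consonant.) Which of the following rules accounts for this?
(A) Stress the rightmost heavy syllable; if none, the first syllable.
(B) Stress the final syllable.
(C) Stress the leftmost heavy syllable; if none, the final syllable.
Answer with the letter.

Rule A → syllable 3 (observed: 5).
Rule B → syllable 5 ✓.
Rule C → syllable 1 (observed: 5).

B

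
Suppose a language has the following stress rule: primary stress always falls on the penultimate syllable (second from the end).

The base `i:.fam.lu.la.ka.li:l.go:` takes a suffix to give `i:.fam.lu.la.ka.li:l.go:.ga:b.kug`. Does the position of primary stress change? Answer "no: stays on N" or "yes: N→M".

yes: 6→8

Base `i:.fam.lu.la.ka.li:l.go:` (7 syllables):
  The word has 7 syllables; the penultimate syllable (second from the end) is syllable 6 (li:l).
  → primary stress on syllable 6.
Suffixed `i:.fam.lu.la.ka.li:l.go:.ga:b.kug` (9 syllables):
  The word has 9 syllables; the penultimate syllable (second from the end) is syllable 8 (ga:b).
  → primary stress on syllable 8.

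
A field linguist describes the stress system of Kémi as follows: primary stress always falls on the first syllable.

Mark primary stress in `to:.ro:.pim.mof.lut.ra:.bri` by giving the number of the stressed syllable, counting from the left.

The word has 7 syllables; the first syllable is syllable 1 (to:).
Primary stress: syllable 1 → ˈto:.ro:.pim.mof.lut.ra:.bri.

1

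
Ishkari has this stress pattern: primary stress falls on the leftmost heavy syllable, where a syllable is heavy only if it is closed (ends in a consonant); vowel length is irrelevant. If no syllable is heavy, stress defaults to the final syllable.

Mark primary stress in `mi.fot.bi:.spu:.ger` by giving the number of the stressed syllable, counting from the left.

2

Weights: 1 mi L, 2 fot H, 3 bi: L, 4 spu: L, 5 ger H.
Heavy syllables in the domain: 2, 5. The leftmost is syllable 2 (fot).
Primary stress: syllable 2 → mi.ˈfot.bi:.spu:.ger.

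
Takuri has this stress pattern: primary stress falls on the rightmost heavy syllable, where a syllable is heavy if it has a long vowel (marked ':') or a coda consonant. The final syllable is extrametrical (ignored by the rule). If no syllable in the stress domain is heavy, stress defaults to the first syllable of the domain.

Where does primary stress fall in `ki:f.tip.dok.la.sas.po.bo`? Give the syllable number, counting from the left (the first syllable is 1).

5

The final syllable (7, bo) is extrametrical; the stress domain is syllables 1–6.
Weights: 1 ki:f H, 2 tip H, 3 dok H, 4 la L, 5 sas H, 6 po L.
Heavy syllables in the domain: 1, 2, 3, 5. The rightmost is syllable 5 (sas).
Primary stress: syllable 5 → ki:f.tip.dok.la.ˈsas.po.bo.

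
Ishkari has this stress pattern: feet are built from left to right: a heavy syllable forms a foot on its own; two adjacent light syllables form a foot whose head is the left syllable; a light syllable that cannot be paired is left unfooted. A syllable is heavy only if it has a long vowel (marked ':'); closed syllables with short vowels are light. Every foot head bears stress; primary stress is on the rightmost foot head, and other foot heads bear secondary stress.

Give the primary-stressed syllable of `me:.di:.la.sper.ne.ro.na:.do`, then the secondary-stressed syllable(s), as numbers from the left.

primary 7, secondary 1, 2, 3, 5

Weights: 1 me: H, 2 di: H, 3 la L, 4 sper L, 5 ne L, 6 ro L, 7 na: H, 8 do L.
Parse left to right (heavy = foot alone; LL = one foot; stranded L unfooted): (ˈme:) (ˈdi:) (ˈla.sper) (ˈne.ro) (ˈna:) do.
Foot heads: 1, 2, 3, 5, 7.
Primary stress on the rightmost head = syllable 7.
Secondary stress on 1, 2, 3, 5: ˌme:.ˌdi:.ˌla.sper.ˌne.ro.ˈna:.do.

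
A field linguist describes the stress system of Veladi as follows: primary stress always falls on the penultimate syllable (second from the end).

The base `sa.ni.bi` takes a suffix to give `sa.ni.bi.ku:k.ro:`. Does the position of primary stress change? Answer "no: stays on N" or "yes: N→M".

Base `sa.ni.bi` (3 syllables):
  The word has 3 syllables; the penultimate syllable (second from the end) is syllable 2 (ni).
  → primary stress on syllable 2.
Suffixed `sa.ni.bi.ku:k.ro:` (5 syllables):
  The word has 5 syllables; the penultimate syllable (second from the end) is syllable 4 (ku:k).
  → primary stress on syllable 4.

yes: 2→4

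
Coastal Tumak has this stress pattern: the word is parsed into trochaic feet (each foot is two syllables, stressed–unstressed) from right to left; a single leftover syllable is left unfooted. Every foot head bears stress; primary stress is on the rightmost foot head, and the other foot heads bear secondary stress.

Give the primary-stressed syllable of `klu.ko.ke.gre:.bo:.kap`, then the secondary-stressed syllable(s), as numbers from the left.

primary 5, secondary 1, 3

Parse right to left into trochaic (ˈσσ) feet: (ˈklu.ko) (ˈke.gre:) (ˈbo:.kap).
Foot heads (stressed positions): 1, 3, 5.
End Rule Rightmost: primary stress on the rightmost head = syllable 5.
Secondary stress on 1, 3: ˌklu.ko.ˌke.gre:.ˈbo:.kap.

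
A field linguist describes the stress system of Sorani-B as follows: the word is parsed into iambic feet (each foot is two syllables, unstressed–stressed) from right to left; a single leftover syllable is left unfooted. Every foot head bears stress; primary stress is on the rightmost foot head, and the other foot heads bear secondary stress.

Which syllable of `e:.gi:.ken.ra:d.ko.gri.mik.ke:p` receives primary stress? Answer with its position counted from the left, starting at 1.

8

Parse right to left into iambic (σˈσ) feet: (e:.ˈgi:) (ken.ˈra:d) (ko.ˈgri) (mik.ˈke:p).
Foot heads (stressed positions): 2, 4, 6, 8.
End Rule Rightmost: primary stress on the rightmost head = syllable 8.
Primary stress: syllable 8 → e:.gi:.ken.ra:d.ko.gri.mik.ˈke:p.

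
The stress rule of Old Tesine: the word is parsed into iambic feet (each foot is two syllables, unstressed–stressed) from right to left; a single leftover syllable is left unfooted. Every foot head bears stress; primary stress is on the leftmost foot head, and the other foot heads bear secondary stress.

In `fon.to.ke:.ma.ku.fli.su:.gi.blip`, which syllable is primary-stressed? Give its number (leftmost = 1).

Parse right to left into iambic (σˈσ) feet: fon (to.ˈke:) (ma.ˈku) (fli.ˈsu:) (gi.ˈblip). Syllable 1 is left unfooted.
Foot heads (stressed positions): 3, 5, 7, 9.
End Rule Leftmost: primary stress on the leftmost head = syllable 3.
Primary stress: syllable 3 → fon.to.ˈke:.ma.ku.fli.su:.gi.blip.

3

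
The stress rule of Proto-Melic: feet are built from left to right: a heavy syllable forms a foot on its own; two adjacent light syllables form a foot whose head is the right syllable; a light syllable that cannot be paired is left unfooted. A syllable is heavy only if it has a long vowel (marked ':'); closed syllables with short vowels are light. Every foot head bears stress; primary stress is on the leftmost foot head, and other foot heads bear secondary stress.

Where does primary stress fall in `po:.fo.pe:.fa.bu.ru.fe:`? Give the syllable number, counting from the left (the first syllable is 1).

1

Weights: 1 po: H, 2 fo L, 3 pe: H, 4 fa L, 5 bu L, 6 ru L, 7 fe: H.
Parse left to right (heavy = foot alone; LL = one foot; stranded L unfooted): (ˈpo:) fo (ˈpe:) (fa.ˈbu) ru (ˈfe:).
Foot heads: 1, 3, 5, 7.
Primary stress on the leftmost head = syllable 1.
Primary stress: syllable 1 → ˈpo:.fo.pe:.fa.bu.ru.fe:.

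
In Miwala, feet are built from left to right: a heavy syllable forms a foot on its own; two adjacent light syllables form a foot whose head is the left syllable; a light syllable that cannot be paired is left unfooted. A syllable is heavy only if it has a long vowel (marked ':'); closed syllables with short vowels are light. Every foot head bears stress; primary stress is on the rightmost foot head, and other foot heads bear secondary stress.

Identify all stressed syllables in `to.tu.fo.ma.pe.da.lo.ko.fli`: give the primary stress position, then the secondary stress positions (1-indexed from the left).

primary 7, secondary 1, 3, 5

Weights: 1 to L, 2 tu L, 3 fo L, 4 ma L, 5 pe L, 6 da L, 7 lo L, 8 ko L, 9 fli L.
Parse left to right (heavy = foot alone; LL = one foot; stranded L unfooted): (ˈto.tu) (ˈfo.ma) (ˈpe.da) (ˈlo.ko) fli.
Foot heads: 1, 3, 5, 7.
Primary stress on the rightmost head = syllable 7.
Secondary stress on 1, 3, 5: ˌto.tu.ˌfo.ma.ˌpe.da.ˈlo.ko.fli.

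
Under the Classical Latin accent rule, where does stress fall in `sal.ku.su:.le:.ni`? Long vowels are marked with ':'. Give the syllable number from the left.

4

Classical Latin: stress the penult if heavy (long vowel or closed), else the antepenult.
Weights: 3 su: H, 4 le: H, 5 ni L.
The penult (syllable 4, le:) is heavy, so it takes stress.
Stress on syllable 4: sal.ku.su:.ˈle:.ni.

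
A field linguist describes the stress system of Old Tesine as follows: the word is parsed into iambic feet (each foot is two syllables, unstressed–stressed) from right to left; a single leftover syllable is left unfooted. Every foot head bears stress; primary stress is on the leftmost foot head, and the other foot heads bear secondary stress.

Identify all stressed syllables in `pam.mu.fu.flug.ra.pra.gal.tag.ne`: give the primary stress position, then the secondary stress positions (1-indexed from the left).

Parse right to left into iambic (σˈσ) feet: pam (mu.ˈfu) (flug.ˈra) (pra.ˈgal) (tag.ˈne). Syllable 1 is left unfooted.
Foot heads (stressed positions): 3, 5, 7, 9.
End Rule Leftmost: primary stress on the leftmost head = syllable 3.
Secondary stress on 5, 7, 9: pam.mu.ˈfu.flug.ˌra.pra.ˌgal.tag.ˌne.

primary 3, secondary 5, 7, 9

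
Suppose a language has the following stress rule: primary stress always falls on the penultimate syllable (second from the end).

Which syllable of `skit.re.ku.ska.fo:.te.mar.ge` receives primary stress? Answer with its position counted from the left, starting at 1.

The word has 8 syllables; the penultimate syllable (second from the end) is syllable 7 (mar).
Primary stress: syllable 7 → skit.re.ku.ska.fo:.te.ˈmar.ge.

7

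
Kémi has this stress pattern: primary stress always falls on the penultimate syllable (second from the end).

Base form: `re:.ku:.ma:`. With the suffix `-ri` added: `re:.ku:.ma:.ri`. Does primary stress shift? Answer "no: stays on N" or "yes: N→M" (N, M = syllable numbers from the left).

yes: 2→3

Base `re:.ku:.ma:` (3 syllables):
  The word has 3 syllables; the penultimate syllable (second from the end) is syllable 2 (ku:).
  → primary stress on syllable 2.
Suffixed `re:.ku:.ma:.ri` (4 syllables):
  The word has 4 syllables; the penultimate syllable (second from the end) is syllable 3 (ma:).
  → primary stress on syllable 3.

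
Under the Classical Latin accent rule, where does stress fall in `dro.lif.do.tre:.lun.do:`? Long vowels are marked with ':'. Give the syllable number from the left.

5

Classical Latin: stress the penult if heavy (long vowel or closed), else the antepenult.
Weights: 4 tre: H, 5 lun H, 6 do: H.
The penult (syllable 5, lun) is heavy, so it takes stress.
Stress on syllable 5: dro.lif.do.tre:.ˈlun.do:.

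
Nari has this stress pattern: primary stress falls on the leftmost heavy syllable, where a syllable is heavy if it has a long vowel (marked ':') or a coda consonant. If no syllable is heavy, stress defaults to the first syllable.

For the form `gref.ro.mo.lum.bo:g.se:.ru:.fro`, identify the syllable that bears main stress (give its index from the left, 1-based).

1

Weights: 1 gref H, 2 ro L, 3 mo L, 4 lum H, 5 bo:g H, 6 se: H, 7 ru: H, 8 fro L.
Heavy syllables in the domain: 1, 4, 5, 6, 7. The leftmost is syllable 1 (gref).
Primary stress: syllable 1 → ˈgref.ro.mo.lum.bo:g.se:.ru:.fro.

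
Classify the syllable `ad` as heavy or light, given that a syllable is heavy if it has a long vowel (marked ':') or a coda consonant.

heavy

`ad`: short vowel, closed (coda /d/). Closed → heavy.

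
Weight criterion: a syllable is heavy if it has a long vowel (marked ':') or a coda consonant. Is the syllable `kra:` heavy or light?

heavy

`kra:`: long vowel, open (no coda). Long vowel → heavy.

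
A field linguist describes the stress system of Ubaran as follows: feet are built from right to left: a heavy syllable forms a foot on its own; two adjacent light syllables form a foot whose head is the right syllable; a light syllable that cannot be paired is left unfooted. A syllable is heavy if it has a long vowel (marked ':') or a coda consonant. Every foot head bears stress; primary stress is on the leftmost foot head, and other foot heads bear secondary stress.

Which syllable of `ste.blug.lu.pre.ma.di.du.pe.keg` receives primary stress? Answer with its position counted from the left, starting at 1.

2

Weights: 1 ste L, 2 blug H, 3 lu L, 4 pre L, 5 ma L, 6 di L, 7 du L, 8 pe L, 9 keg H.
Parse right to left (heavy = foot alone; LL = one foot; stranded L unfooted): ste (ˈblug) (lu.ˈpre) (ma.ˈdi) (du.ˈpe) (ˈkeg).
Foot heads: 2, 4, 6, 8, 9.
Primary stress on the leftmost head = syllable 2.
Primary stress: syllable 2 → ste.ˈblug.lu.pre.ma.di.du.pe.keg.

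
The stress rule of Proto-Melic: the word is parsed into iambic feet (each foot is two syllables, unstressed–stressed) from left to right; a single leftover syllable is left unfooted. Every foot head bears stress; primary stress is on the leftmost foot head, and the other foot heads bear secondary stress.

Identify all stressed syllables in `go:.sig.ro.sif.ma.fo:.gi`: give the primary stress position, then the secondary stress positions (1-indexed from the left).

primary 2, secondary 4, 6

Parse left to right into iambic (σˈσ) feet: (go:.ˈsig) (ro.ˈsif) (ma.ˈfo:) gi. Syllable 7 is left unfooted.
Foot heads (stressed positions): 2, 4, 6.
End Rule Leftmost: primary stress on the leftmost head = syllable 2.
Secondary stress on 4, 6: go:.ˈsig.ro.ˌsif.ma.ˌfo:.gi.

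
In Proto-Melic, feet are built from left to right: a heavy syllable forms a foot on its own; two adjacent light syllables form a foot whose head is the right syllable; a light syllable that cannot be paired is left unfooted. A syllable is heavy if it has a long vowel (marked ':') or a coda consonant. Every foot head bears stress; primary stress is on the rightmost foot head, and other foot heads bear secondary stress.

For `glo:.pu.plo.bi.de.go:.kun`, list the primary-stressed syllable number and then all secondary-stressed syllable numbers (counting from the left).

primary 7, secondary 1, 3, 5, 6

Weights: 1 glo: H, 2 pu L, 3 plo L, 4 bi L, 5 de L, 6 go: H, 7 kun H.
Parse left to right (heavy = foot alone; LL = one foot; stranded L unfooted): (ˈglo:) (pu.ˈplo) (bi.ˈde) (ˈgo:) (ˈkun).
Foot heads: 1, 3, 5, 6, 7.
Primary stress on the rightmost head = syllable 7.
Secondary stress on 1, 3, 5, 6: ˌglo:.pu.ˌplo.bi.ˌde.ˌgo:.ˈkun.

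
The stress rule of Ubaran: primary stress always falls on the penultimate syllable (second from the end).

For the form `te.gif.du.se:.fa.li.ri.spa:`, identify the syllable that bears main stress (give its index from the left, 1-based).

7

The word has 8 syllables; the penultimate syllable (second from the end) is syllable 7 (ri).
Primary stress: syllable 7 → te.gif.du.se:.fa.li.ˈri.spa:.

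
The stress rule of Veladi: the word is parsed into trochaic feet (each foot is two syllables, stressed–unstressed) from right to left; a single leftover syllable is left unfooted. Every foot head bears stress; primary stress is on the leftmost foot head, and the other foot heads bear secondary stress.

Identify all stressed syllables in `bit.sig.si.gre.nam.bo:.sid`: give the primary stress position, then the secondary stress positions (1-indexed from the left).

Parse right to left into trochaic (ˈσσ) feet: bit (ˈsig.si) (ˈgre.nam) (ˈbo:.sid). Syllable 1 is left unfooted.
Foot heads (stressed positions): 2, 4, 6.
End Rule Leftmost: primary stress on the leftmost head = syllable 2.
Secondary stress on 4, 6: bit.ˈsig.si.ˌgre.nam.ˌbo:.sid.

primary 2, secondary 4, 6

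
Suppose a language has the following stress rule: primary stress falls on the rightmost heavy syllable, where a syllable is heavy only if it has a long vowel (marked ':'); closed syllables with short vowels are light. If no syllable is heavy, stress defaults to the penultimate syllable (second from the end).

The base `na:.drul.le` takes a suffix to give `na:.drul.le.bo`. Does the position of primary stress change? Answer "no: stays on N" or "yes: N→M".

no: stays on 1

Base `na:.drul.le` (3 syllables):
  Weights: 1 na: H, 2 drul L, 3 le L.
  Heavy syllables in the domain: 1. The rightmost is syllable 1 (na:).
  → primary stress on syllable 1.
Suffixed `na:.drul.le.bo` (4 syllables):
  Weights: 1 na: H, 2 drul L, 3 le L, 4 bo L.
  Heavy syllables in the domain: 1. The rightmost is syllable 1 (na:).
  → primary stress on syllable 1.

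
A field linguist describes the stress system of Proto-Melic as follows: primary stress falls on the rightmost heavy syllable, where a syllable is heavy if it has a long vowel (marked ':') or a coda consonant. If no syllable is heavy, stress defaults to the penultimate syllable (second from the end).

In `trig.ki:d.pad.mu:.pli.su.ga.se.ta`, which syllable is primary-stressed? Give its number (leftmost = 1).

Weights: 1 trig H, 2 ki:d H, 3 pad H, 4 mu: H, 5 pli L, 6 su L, 7 ga L, 8 se L, 9 ta L.
Heavy syllables in the domain: 1, 2, 3, 4. The rightmost is syllable 4 (mu:).
Primary stress: syllable 4 → trig.ki:d.pad.ˈmu:.pli.su.ga.se.ta.

4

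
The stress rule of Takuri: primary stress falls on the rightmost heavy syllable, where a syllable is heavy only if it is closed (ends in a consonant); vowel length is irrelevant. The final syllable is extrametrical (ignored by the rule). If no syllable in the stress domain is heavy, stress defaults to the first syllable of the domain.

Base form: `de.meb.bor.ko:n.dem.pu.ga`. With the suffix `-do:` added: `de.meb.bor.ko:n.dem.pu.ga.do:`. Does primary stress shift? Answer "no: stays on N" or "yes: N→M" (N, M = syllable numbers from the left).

Base `de.meb.bor.ko:n.dem.pu.ga` (7 syllables):
  The final syllable (7, ga) is extrametrical; the stress domain is syllables 1–6.
  Weights: 1 de L, 2 meb H, 3 bor H, 4 ko:n H, 5 dem H, 6 pu L.
  Heavy syllables in the domain: 2, 3, 4, 5. The rightmost is syllable 5 (dem).
  → primary stress on syllable 5.
Suffixed `de.meb.bor.ko:n.dem.pu.ga.do:` (8 syllables):
  The final syllable (8, do:) is extrametrical; the stress domain is syllables 1–7.
  Weights: 1 de L, 2 meb H, 3 bor H, 4 ko:n H, 5 dem H, 6 pu L, 7 ga L.
  Heavy syllables in the domain: 2, 3, 4, 5. The rightmost is syllable 5 (dem).
  → primary stress on syllable 5.

no: stays on 5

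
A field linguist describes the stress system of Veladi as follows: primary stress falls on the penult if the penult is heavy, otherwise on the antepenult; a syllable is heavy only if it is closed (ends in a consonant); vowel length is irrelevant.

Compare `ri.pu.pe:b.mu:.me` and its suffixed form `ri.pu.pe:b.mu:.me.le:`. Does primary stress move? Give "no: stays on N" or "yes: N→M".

yes: 3→4

Base `ri.pu.pe:b.mu:.me` (5 syllables):
  Weights: 3 pe:b H, 4 mu: L, 5 me L.
  The penult (syllable 4, mu:) is light, so stress falls on the antepenult (syllable 3, pe:b).
  → primary stress on syllable 3.
Suffixed `ri.pu.pe:b.mu:.me.le:` (6 syllables):
  Weights: 4 mu: L, 5 me L, 6 le: L.
  The penult (syllable 5, me) is light, so stress falls on the antepenult (syllable 4, mu:).
  → primary stress on syllable 4.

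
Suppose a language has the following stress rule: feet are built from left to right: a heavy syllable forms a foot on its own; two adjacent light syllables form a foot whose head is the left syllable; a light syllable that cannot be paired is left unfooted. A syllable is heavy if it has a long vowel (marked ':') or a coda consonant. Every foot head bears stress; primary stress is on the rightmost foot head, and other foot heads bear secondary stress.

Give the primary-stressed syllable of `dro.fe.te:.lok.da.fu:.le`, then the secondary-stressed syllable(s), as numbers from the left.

primary 6, secondary 1, 3, 4

Weights: 1 dro L, 2 fe L, 3 te: H, 4 lok H, 5 da L, 6 fu: H, 7 le L.
Parse left to right (heavy = foot alone; LL = one foot; stranded L unfooted): (ˈdro.fe) (ˈte:) (ˈlok) da (ˈfu:) le.
Foot heads: 1, 3, 4, 6.
Primary stress on the rightmost head = syllable 6.
Secondary stress on 1, 3, 4: ˌdro.fe.ˌte:.ˌlok.da.ˈfu:.le.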